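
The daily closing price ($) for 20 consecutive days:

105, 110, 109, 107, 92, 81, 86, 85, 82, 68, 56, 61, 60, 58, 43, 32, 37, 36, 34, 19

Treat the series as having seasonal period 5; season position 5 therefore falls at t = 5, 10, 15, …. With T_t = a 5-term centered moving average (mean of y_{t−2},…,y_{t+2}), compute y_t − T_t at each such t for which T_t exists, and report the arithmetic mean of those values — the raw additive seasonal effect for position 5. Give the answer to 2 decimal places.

-2.80

Season position 5 occurs at t = 5, 10, 15 (where T_t is defined).
t=5: T_5 = 95.0000; y_5 − T_5 = 92 − 95.0000 = -3.0000
t=10: T_10 = 70.4000; y_10 − T_10 = 68 − 70.4000 = -2.4000
t=15: T_15 = 46.0000; y_15 − T_15 = 43 − 46.0000 = -3.0000
Mean deviation: (-3.0000 + -2.4000 + -3.0000) / 3 = -2.80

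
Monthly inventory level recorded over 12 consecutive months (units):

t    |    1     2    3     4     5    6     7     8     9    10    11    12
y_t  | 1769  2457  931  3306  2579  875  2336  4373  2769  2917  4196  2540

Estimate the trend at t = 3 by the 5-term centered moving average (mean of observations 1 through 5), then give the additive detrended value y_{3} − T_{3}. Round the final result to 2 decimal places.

-1277.40

Trend T_3 = (1769 + 2457 + 931 + 3306 + 2579) / 5 = 11042/5 = 2208.4000
Detrended value: 931 − 2208.4000 = -1277.40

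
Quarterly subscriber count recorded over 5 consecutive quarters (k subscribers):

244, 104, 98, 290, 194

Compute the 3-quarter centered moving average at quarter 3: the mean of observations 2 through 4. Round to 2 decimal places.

Sum of periods 2–4: 104 + 98 + 290 = 492
Divide by 3: 492 / 3 = 164.00

164.00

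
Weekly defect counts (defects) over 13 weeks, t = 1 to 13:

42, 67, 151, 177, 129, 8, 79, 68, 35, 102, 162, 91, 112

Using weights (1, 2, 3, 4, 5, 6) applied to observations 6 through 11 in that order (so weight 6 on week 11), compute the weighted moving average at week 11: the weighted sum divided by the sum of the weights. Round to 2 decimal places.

Weighted sum: 1·8 + 2·79 + 3·68 + 4·35 + 5·102 + 6·162 = 8 + 158 + 204 + 140 + 510 + 972 = 1992
Weight total: 1 + 2 + 3 + 4 + 5 + 6 = 21
WMA = 1992 / 21 = 94.86

94.86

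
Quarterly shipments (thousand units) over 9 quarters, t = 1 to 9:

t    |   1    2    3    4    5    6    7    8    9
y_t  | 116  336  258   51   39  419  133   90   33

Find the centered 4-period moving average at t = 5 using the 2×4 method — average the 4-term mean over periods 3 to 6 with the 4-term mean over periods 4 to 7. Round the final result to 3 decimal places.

Sum over 3–6: 258 + 51 + 39 + 419 = 767
Sum over 4–7: 51 + 39 + 419 + 133 = 642
CMA at t=5 = (767 + 642) / (2·4) = 1409 / 8 = 176.125

176.125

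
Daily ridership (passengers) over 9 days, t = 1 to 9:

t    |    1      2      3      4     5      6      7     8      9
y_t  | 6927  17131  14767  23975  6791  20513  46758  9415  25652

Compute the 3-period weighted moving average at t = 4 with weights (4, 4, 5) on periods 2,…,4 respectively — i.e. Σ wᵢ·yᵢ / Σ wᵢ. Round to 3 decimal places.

Weighted sum: 4·17131 + 4·14767 + 5·23975 = 68524 + 59068 + 119875 = 247467
Weight total: 4 + 4 + 5 = 13
WMA = 247467 / 13 = 19035.923

19035.923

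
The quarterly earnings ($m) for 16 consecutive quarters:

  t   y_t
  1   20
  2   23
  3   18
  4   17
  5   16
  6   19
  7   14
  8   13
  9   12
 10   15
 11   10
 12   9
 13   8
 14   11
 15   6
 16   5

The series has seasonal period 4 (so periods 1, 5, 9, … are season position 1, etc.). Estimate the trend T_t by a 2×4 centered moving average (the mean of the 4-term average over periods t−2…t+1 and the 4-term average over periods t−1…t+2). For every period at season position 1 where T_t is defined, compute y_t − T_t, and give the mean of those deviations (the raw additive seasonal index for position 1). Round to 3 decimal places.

Season position 1 occurs at t = 5, 9, 13 (where T_t is defined).
t=5: T_5 = 17.00000; y_5 − T_5 = 16 − 17.00000 = -1.00000
t=9: T_9 = 13.00000; y_9 − T_9 = 12 − 13.00000 = -1.00000
t=13: T_13 = 9.00000; y_13 − T_13 = 8 − 9.00000 = -1.00000
Mean deviation: (-1.00000 + -1.00000 + -1.00000) / 3 = -1.000

-1.000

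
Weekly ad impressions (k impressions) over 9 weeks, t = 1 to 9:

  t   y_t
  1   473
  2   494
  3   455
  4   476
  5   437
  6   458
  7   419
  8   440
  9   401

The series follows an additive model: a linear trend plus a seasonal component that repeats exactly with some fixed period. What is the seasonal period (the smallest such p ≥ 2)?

First differences y_{t+1} − y_t: 21, -39, 21, -39, 21, -39, …
The difference pattern repeats every 2 terms and not for any smaller step, so p = 2.

2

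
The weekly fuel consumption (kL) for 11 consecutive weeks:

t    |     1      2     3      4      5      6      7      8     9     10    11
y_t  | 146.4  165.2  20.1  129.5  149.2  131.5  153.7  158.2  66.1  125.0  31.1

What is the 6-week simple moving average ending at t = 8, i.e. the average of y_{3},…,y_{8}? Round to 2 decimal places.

123.70

Sum of periods 3–8: 20.1 + 129.5 + 149.2 + 131.5 + 153.7 + 158.2 = 742.2
Divide by 6: 742.2 / 6 = 123.70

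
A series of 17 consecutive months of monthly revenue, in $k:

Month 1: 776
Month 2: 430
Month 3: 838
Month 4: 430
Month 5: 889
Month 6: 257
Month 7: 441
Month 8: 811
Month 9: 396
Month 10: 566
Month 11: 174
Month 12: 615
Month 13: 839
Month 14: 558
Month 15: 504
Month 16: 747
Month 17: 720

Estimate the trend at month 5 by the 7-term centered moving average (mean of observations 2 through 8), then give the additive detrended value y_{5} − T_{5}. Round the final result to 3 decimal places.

Trend T_5 = (430 + 838 + 430 + 889 + 257 + 441 + 811) / 7 = 4096/7 = 585.14286
Detrended value: 889 − 585.14286 = 303.857

303.857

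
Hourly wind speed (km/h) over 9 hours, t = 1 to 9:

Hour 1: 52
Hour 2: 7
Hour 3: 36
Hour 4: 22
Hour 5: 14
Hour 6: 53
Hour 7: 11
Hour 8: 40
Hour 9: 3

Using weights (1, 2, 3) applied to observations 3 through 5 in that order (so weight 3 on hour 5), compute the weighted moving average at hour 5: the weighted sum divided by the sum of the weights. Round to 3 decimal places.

Weighted sum: 1·36 + 2·22 + 3·14 = 36 + 44 + 42 = 122
Weight total: 1 + 2 + 3 = 6
WMA = 122 / 6 = 20.333

20.333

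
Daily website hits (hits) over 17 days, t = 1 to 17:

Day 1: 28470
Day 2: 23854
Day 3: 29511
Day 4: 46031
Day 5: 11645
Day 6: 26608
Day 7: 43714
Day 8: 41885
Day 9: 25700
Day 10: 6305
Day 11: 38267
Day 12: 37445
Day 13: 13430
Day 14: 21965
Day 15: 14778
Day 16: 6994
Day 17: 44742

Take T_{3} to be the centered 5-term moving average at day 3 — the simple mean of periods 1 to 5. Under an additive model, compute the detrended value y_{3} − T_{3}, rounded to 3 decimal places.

Trend T_3 = (28470 + 23854 + 29511 + 46031 + 11645) / 5 = 139511/5 = 27902.20000
Detrended value: 29511 − 27902.20000 = 1608.800

1608.800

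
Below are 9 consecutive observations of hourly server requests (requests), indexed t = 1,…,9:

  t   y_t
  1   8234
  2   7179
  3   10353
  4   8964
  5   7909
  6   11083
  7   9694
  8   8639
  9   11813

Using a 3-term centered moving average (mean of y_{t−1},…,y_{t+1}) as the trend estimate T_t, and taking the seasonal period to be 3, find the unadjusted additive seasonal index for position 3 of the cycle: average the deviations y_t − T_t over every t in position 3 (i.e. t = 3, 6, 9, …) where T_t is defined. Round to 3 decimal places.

Season position 3 occurs at t = 3, 6 (where T_t is defined).
t=3: T_3 = 8832.00000; y_3 − T_3 = 10353 − 8832.00000 = 1521.00000
t=6: T_6 = 9562.00000; y_6 − T_6 = 11083 − 9562.00000 = 1521.00000
Mean deviation: (1521.00000 + 1521.00000) / 2 = 1521.000

1521.000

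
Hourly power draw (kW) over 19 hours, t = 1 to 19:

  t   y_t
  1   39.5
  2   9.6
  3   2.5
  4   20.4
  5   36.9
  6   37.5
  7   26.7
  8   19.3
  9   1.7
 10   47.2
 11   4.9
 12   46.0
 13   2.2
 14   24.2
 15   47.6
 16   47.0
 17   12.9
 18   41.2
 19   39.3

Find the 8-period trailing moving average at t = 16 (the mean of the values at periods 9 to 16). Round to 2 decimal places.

27.60

Sum of periods 9–16: 1.7 + 47.2 + 4.9 + 46.0 + 2.2 + 24.2 + 47.6 + 47.0 = 220.8
Divide by 8: 220.8 / 8 = 27.60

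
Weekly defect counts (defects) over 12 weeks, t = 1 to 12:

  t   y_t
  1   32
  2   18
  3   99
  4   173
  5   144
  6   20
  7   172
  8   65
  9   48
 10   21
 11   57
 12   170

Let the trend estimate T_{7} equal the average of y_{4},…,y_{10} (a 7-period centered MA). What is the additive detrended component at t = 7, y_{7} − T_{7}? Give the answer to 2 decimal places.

80.14

Trend T_7 = (173 + 144 + 20 + 172 + 65 + 48 + 21) / 7 = 643/7 = 91.8571
Detrended value: 172 − 91.8571 = 80.14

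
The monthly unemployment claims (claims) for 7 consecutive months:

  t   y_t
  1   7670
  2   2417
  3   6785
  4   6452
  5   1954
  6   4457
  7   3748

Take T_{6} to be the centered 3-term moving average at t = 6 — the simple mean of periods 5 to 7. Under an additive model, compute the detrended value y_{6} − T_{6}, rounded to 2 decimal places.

Trend T_6 = (1954 + 4457 + 3748) / 3 = 10159/3 = 3386.3333
Detrended value: 4457 − 3386.3333 = 1070.67

1070.67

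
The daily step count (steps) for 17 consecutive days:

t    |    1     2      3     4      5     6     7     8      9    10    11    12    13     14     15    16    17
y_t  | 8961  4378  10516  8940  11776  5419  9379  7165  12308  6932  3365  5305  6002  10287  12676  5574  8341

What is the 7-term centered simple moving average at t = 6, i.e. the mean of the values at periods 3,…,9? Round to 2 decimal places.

Sum of periods 3–9: 10516 + 8940 + 11776 + 5419 + 9379 + 7165 + 12308 = 65503
Divide by 7: 65503 / 7 = 9357.57

9357.57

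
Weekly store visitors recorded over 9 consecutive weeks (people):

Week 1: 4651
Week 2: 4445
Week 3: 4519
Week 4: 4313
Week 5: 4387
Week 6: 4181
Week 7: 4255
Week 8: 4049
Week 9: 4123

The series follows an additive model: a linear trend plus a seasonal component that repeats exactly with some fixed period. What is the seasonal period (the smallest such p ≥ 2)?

First differences y_{t+1} − y_t: -206, 74, -206, 74, -206, 74, …
The difference pattern repeats every 2 terms and not for any smaller step, so p = 2.

2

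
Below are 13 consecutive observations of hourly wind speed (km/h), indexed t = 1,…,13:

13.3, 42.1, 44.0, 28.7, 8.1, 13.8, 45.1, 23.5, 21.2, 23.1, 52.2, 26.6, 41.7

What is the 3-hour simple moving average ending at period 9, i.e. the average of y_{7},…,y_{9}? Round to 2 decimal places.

29.93

Sum of periods 7–9: 45.1 + 23.5 + 21.2 = 89.8
Divide by 3: 89.8 / 3 = 29.93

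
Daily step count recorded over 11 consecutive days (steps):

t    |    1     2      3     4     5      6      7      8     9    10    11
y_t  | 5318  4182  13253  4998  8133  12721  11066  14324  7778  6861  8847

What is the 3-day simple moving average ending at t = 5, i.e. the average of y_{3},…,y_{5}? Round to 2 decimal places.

8794.67

Sum of periods 3–5: 13253 + 4998 + 8133 = 26384
Divide by 3: 26384 / 3 = 8794.67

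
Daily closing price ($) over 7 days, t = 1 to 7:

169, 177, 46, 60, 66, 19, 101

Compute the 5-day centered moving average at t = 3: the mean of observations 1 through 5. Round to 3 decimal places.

103.600

Sum of periods 1–5: 169 + 177 + 46 + 60 + 66 = 518
Divide by 5: 518 / 5 = 103.600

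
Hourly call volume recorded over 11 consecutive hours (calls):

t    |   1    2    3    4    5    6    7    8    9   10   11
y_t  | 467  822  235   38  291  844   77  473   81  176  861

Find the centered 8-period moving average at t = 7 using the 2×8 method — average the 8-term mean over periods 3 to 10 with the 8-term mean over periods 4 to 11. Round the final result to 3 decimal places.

Sum over 3–10: 235 + 38 + 291 + 844 + 77 + 473 + 81 + 176 = 2215
Sum over 4–11: 38 + 291 + 844 + 77 + 473 + 81 + 176 + 861 = 2841
CMA at t=7 = (2215 + 2841) / (2·8) = 5056 / 16 = 316.000

316.000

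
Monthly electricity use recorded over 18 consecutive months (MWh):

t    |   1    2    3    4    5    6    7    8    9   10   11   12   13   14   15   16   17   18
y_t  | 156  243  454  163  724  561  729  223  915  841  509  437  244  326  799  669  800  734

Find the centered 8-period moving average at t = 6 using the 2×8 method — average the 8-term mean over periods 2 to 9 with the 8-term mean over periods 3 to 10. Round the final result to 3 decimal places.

538.875

Sum over 2–9: 243 + 454 + 163 + 724 + 561 + 729 + 223 + 915 = 4012
Sum over 3–10: 454 + 163 + 724 + 561 + 729 + 223 + 915 + 841 = 4610
CMA at t=6 = (4012 + 4610) / (2·8) = 8622 / 16 = 538.875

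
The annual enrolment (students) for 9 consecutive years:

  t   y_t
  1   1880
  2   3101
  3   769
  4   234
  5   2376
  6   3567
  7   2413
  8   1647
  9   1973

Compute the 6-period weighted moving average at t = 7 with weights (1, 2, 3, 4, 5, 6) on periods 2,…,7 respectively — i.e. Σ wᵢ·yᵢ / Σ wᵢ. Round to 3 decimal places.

2245.619

Weighted sum: 1·3101 + 2·769 + 3·234 + 4·2376 + 5·3567 + 6·2413 = 3101 + 1538 + 702 + 9504 + 17835 + 14478 = 47158
Weight total: 1 + 2 + 3 + 4 + 5 + 6 = 21
WMA = 47158 / 21 = 2245.619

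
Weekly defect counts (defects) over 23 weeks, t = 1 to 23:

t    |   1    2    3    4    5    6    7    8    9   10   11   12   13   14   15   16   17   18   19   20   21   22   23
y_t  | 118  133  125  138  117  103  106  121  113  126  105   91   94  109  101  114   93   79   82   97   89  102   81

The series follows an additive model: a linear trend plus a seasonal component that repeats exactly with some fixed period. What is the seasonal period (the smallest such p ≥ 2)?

6

First differences y_{t+1} − y_t: 15, -8, 13, -21, -14, 3, 15, -8, 13, -21, -14, 3, 15, -8, …
The difference pattern repeats every 6 terms and not for any smaller step, so p = 6.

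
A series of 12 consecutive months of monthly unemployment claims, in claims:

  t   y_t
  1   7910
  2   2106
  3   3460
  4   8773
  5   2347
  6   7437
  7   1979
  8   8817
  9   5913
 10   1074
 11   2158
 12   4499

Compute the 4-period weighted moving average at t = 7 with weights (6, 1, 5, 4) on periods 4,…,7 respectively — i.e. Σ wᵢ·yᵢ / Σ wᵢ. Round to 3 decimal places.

6255.375

Weighted sum: 6·8773 + 1·2347 + 5·7437 + 4·1979 = 52638 + 2347 + 37185 + 7916 = 100086
Weight total: 6 + 1 + 5 + 4 = 16
WMA = 100086 / 16 = 6255.375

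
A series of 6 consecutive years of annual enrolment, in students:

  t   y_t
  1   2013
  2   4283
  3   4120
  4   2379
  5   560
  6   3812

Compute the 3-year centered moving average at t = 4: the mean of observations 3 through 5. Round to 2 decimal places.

2353.00

Sum of periods 3–5: 4120 + 2379 + 560 = 7059
Divide by 3: 7059 / 3 = 2353.00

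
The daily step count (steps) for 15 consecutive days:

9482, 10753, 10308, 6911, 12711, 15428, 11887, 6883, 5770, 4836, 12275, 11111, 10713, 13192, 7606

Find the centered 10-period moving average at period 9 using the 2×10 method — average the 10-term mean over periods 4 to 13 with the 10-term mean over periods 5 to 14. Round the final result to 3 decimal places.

10166.550

Sum over 4–13: 6911 + 12711 + 15428 + 11887 + 6883 + 5770 + 4836 + 12275 + 11111 + 10713 = 98525
Sum over 5–14: 12711 + 15428 + 11887 + 6883 + 5770 + 4836 + 12275 + 11111 + 10713 + 13192 = 104806
CMA at t=9 = (98525 + 104806) / (2·10) = 203331 / 20 = 10166.550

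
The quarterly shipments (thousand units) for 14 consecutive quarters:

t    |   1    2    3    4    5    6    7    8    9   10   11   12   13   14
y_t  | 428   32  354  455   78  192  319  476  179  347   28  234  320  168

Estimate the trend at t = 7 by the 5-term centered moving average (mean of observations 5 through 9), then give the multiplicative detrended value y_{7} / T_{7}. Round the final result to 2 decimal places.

1.28

Trend T_7 = (78 + 192 + 319 + 476 + 179) / 5 = 1244/5 = 248.8000
Ratio to trend: 319 / 248.8000 = 1.28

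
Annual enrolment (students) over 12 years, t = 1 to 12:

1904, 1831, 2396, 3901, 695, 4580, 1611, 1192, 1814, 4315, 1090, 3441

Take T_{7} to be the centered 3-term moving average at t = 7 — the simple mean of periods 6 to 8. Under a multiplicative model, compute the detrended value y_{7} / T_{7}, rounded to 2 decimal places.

Trend T_7 = (4580 + 1611 + 1192) / 3 = 7383/3 = 2461.0000
Ratio to trend: 1611 / 2461.0000 = 0.65

0.65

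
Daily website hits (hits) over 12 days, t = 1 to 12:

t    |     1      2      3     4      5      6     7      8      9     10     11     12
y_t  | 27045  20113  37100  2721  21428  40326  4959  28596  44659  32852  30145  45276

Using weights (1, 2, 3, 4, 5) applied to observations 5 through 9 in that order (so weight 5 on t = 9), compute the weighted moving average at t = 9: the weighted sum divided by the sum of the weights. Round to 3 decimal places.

Weighted sum: 1·21428 + 2·40326 + 3·4959 + 4·28596 + 5·44659 = 21428 + 80652 + 14877 + 114384 + 223295 = 454636
Weight total: 1 + 2 + 3 + 4 + 5 = 15
WMA = 454636 / 15 = 30309.067

30309.067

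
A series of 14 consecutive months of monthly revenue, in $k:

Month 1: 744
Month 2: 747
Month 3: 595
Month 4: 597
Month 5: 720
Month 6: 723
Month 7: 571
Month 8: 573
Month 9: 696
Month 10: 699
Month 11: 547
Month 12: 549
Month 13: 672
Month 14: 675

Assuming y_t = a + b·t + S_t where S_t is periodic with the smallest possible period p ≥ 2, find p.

First differences y_{t+1} − y_t: 3, -152, 2, 123, 3, -152, 2, 123, 3, -152, …
The difference pattern repeats every 4 terms and not for any smaller step, so p = 4.

4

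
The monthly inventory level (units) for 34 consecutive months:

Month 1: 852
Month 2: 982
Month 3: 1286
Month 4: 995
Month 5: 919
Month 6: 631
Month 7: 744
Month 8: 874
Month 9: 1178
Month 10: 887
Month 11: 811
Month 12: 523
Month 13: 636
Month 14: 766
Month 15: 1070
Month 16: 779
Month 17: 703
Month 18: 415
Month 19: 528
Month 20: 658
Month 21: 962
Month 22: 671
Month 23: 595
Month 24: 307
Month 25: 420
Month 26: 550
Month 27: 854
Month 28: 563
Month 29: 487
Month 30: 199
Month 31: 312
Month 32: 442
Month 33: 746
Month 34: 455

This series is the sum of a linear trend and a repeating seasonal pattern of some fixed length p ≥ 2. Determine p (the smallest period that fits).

First differences y_{t+1} − y_t: 130, 304, -291, -76, -288, 113, 130, 304, -291, -76, -288, 113, 130, 304, …
The difference pattern repeats every 6 terms and not for any smaller step, so p = 6.

6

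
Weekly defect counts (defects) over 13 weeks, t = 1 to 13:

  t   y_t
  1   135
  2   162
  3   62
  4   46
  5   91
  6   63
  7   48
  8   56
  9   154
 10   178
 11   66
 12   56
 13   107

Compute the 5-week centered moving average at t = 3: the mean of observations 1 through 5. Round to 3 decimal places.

Sum of periods 1–5: 135 + 162 + 62 + 46 + 91 = 496
Divide by 5: 496 / 5 = 99.200

99.200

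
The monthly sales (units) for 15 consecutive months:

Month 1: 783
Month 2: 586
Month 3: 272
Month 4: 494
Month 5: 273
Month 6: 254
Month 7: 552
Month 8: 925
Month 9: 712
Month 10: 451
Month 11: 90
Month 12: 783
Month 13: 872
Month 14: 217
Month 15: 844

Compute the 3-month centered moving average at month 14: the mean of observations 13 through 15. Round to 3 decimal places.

644.333

Sum of periods 13–15: 872 + 217 + 844 = 1933
Divide by 3: 1933 / 3 = 644.333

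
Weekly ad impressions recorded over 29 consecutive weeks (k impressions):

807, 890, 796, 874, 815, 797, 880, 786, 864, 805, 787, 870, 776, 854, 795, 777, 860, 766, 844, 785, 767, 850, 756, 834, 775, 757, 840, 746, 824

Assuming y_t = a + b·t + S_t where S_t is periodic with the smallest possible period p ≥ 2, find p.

First differences y_{t+1} − y_t: 83, -94, 78, -59, -18, 83, -94, 78, -59, -18, 83, -94, …
The difference pattern repeats every 5 terms and not for any smaller step, so p = 5.

5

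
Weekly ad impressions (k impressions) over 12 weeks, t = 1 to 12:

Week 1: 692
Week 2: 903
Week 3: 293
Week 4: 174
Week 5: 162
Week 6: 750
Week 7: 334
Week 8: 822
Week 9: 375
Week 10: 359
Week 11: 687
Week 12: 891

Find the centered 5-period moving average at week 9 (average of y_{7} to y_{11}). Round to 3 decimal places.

515.400

Sum of periods 7–11: 334 + 822 + 375 + 359 + 687 = 2577
Divide by 5: 2577 / 5 = 515.400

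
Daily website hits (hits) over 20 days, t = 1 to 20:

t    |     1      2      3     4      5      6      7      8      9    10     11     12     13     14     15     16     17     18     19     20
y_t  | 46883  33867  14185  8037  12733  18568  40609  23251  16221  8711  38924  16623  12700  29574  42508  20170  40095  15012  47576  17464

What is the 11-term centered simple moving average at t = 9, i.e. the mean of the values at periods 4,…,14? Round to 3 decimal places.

Sum of periods 4–14: 8037 + 12733 + 18568 + 40609 + 23251 + 16221 + 8711 + 38924 + 16623 + 12700 + 29574 = 225951
Divide by 11: 225951 / 11 = 20541.000

20541.000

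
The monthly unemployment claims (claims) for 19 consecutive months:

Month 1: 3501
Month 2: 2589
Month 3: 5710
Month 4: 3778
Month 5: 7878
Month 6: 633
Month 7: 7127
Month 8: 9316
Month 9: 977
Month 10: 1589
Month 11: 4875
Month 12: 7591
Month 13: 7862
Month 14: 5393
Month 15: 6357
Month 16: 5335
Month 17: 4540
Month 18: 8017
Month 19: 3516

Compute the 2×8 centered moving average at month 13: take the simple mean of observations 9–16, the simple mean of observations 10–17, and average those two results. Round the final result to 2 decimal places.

5220.06

Sum over 9–16: 977 + 1589 + 4875 + 7591 + 7862 + 5393 + 6357 + 5335 = 39979
Sum over 10–17: 1589 + 4875 + 7591 + 7862 + 5393 + 6357 + 5335 + 4540 = 43542
CMA at t=13 = (39979 + 43542) / (2·8) = 83521 / 16 = 5220.06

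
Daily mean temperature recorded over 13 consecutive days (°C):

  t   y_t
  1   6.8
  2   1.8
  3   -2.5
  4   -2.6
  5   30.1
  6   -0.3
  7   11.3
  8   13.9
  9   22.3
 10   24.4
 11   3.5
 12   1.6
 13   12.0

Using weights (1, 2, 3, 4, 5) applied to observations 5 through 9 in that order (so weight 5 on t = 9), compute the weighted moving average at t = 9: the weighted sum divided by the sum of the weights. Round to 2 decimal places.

Weighted sum: 1·30.1 + 2·-0.3 + 3·11.3 + 4·13.9 + 5·22.3 = 30.1 + -0.6 + 33.9 + 55.6 + 111.5 = 230.5
Weight total: 1 + 2 + 3 + 4 + 5 = 15
WMA = 230.5 / 15 = 15.37

15.37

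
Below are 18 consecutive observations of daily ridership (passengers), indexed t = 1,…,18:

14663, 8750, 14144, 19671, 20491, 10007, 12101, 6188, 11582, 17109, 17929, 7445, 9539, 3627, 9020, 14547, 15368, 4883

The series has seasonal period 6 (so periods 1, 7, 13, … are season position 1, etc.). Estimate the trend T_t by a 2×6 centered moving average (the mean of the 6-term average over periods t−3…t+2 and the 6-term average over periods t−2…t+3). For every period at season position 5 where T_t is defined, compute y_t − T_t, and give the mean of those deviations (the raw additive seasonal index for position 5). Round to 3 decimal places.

6510.458

Season position 5 occurs at t = 5, 11 (where T_t is defined).
t=5: T_5 = 13980.50000; y_5 − T_5 = 20491 − 13980.50000 = 6510.50000
t=11: T_11 = 11418.58333; y_11 − T_11 = 17929 − 11418.58333 = 6510.41667
Mean deviation: (6510.50000 + 6510.41667) / 2 = 6510.458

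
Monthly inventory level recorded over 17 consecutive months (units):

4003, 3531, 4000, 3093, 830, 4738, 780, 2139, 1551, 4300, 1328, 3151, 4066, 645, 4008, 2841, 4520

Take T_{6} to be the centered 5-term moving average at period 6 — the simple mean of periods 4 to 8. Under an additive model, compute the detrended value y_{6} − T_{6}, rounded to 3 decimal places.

2422.000

Trend T_6 = (3093 + 830 + 4738 + 780 + 2139) / 5 = 11580/5 = 2316.00000
Detrended value: 4738 − 2316.00000 = 2422.000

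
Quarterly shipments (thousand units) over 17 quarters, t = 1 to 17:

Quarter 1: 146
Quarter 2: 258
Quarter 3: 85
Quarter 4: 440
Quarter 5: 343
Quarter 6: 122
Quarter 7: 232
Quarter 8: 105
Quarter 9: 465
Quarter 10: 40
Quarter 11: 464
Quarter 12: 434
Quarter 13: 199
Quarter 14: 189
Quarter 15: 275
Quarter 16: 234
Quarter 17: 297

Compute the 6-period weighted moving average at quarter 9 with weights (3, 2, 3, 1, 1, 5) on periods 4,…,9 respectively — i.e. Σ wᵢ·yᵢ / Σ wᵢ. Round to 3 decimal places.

335.600

Weighted sum: 3·440 + 2·343 + 3·122 + 1·232 + 1·105 + 5·465 = 1320 + 686 + 366 + 232 + 105 + 2325 = 5034
Weight total: 3 + 2 + 3 + 1 + 1 + 5 = 15
WMA = 5034 / 15 = 335.600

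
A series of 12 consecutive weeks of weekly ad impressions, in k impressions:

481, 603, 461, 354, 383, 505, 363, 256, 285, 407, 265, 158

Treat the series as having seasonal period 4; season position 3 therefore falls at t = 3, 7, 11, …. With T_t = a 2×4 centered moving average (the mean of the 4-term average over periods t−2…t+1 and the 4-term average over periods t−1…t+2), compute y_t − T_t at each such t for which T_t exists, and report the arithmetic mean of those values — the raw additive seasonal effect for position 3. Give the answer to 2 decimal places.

-1.50

Season position 3 occurs at t = 3, 7 (where T_t is defined).
t=3: T_3 = 462.5000; y_3 − T_3 = 461 − 462.5000 = -1.5000
t=7: T_7 = 364.5000; y_7 − T_7 = 363 − 364.5000 = -1.5000
Mean deviation: (-1.5000 + -1.5000) / 2 = -1.50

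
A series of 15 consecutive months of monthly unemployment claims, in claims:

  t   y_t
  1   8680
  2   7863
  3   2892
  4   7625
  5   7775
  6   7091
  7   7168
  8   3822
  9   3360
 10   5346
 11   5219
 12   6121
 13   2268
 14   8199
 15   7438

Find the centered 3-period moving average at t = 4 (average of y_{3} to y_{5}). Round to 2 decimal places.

6097.33

Sum of periods 3–5: 2892 + 7625 + 7775 = 18292
Divide by 3: 18292 / 3 = 6097.33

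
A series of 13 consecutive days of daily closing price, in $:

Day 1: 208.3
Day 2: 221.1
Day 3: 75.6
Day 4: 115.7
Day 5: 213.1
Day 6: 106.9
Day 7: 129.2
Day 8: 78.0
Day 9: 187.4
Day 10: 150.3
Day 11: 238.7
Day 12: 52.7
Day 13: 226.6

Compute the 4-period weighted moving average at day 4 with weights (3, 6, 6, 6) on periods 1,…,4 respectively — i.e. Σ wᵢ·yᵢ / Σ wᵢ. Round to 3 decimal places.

147.586

Weighted sum: 3·208.3 + 6·221.1 + 6·75.6 + 6·115.7 = 624.9 + 1326.6 + 453.6 + 694.2 = 3099.3
Weight total: 3 + 6 + 6 + 6 = 21
WMA = 3099.3 / 21 = 147.586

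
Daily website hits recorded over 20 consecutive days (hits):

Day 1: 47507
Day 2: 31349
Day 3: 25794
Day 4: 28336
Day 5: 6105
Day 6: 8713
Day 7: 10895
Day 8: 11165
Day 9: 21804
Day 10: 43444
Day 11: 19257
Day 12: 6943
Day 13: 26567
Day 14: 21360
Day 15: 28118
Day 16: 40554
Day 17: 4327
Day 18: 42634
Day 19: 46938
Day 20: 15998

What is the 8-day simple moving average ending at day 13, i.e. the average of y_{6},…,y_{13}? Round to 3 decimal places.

18598.500

Sum of periods 6–13: 8713 + 10895 + 11165 + 21804 + 43444 + 19257 + 6943 + 26567 = 148788
Divide by 8: 148788 / 8 = 18598.500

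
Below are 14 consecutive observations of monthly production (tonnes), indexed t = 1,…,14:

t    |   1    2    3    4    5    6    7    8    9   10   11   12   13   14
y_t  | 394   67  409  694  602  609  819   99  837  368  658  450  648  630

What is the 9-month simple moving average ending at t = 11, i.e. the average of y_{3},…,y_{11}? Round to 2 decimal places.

566.11

Sum of periods 3–11: 409 + 694 + 602 + 609 + 819 + 99 + 837 + 368 + 658 = 5095
Divide by 9: 5095 / 9 = 566.11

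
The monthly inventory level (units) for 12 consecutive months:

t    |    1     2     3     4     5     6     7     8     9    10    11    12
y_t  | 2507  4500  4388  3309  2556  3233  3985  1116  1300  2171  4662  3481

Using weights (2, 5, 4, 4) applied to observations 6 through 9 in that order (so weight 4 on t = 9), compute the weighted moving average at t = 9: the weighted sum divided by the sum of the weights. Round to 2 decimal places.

Weighted sum: 2·3233 + 5·3985 + 4·1116 + 4·1300 = 6466 + 19925 + 4464 + 5200 = 36055
Weight total: 2 + 5 + 4 + 4 = 15
WMA = 36055 / 15 = 2403.67

2403.67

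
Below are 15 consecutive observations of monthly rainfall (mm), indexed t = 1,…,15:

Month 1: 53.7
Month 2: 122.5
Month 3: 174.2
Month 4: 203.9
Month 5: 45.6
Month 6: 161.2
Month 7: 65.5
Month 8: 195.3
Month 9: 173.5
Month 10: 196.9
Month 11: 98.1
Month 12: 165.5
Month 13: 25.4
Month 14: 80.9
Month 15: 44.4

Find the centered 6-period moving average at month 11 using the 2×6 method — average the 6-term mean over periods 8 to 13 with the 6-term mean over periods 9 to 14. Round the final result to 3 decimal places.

Sum over 8–13: 195.3 + 173.5 + 196.9 + 98.1 + 165.5 + 25.4 = 854.7
Sum over 9–14: 173.5 + 196.9 + 98.1 + 165.5 + 25.4 + 80.9 = 740.3
CMA at t=11 = (854.7 + 740.3) / (2·6) = 1595.0 / 12 = 132.917

132.917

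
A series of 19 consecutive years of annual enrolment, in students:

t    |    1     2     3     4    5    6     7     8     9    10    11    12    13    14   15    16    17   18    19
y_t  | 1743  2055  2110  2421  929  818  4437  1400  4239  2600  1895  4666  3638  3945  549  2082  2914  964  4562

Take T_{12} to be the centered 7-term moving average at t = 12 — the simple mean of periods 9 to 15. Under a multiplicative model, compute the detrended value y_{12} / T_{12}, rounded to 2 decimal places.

1.52

Trend T_12 = (4239 + 2600 + 1895 + 4666 + 3638 + 3945 + 549) / 7 = 21532/7 = 3076.0000
Ratio to trend: 4666 / 3076.0000 = 1.52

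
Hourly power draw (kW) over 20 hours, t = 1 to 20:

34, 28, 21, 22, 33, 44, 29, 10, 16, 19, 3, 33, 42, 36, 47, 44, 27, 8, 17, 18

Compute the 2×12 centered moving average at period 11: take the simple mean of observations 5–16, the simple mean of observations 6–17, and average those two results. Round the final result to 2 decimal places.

Sum over 5–16: 33 + 44 + 29 + 10 + 16 + 19 + 3 + 33 + 42 + 36 + 47 + 44 = 356
Sum over 6–17: 44 + 29 + 10 + 16 + 19 + 3 + 33 + 42 + 36 + 47 + 44 + 27 = 350
CMA at t=11 = (356 + 350) / (2·12) = 706 / 24 = 29.42

29.42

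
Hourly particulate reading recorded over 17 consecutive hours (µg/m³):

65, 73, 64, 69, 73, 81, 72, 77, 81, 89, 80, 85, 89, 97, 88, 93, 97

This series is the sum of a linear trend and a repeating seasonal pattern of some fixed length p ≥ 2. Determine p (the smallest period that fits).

First differences y_{t+1} − y_t: 8, -9, 5, 4, 8, -9, 5, 4, 8, -9, …
The difference pattern repeats every 4 terms and not for any smaller step, so p = 4.

4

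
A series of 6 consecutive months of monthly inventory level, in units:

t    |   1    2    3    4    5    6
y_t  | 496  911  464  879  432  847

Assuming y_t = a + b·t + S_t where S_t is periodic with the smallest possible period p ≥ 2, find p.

First differences y_{t+1} − y_t: 415, -447, 415, -447, 415, …
The difference pattern repeats every 2 terms and not for any smaller step, so p = 2.

2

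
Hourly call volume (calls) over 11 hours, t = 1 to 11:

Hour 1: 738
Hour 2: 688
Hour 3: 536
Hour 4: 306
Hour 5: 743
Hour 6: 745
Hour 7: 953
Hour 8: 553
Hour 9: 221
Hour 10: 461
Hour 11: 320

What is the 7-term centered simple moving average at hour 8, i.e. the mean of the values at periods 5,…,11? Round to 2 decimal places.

Sum of periods 5–11: 743 + 745 + 953 + 553 + 221 + 461 + 320 = 3996
Divide by 7: 3996 / 7 = 570.86

570.86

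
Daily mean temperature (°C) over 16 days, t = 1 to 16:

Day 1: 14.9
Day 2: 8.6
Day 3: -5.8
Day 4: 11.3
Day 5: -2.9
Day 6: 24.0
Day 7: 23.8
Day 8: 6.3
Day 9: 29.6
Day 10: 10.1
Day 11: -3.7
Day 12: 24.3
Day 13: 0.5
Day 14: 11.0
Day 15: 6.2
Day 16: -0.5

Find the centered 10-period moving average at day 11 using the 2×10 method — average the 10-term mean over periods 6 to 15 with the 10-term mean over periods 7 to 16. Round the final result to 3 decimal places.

11.985

Sum over 6–15: 24.0 + 23.8 + 6.3 + 29.6 + 10.1 + (-3.7) + 24.3 + 0.5 + 11.0 + 6.2 = 132.1
Sum over 7–16: 23.8 + 6.3 + 29.6 + 10.1 + (-3.7) + 24.3 + 0.5 + 11.0 + 6.2 + (-0.5) = 107.6
CMA at t=11 = (132.1 + 107.6) / (2·10) = 239.7 / 20 = 11.985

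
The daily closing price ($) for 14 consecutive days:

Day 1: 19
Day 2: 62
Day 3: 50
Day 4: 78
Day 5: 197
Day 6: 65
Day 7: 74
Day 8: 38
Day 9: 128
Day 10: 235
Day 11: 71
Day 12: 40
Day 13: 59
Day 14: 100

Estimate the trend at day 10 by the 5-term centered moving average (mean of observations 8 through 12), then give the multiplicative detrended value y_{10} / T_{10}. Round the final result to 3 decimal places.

Trend T_10 = (38 + 128 + 235 + 71 + 40) / 5 = 512/5 = 102.40000
Ratio to trend: 235 / 102.40000 = 2.295

2.295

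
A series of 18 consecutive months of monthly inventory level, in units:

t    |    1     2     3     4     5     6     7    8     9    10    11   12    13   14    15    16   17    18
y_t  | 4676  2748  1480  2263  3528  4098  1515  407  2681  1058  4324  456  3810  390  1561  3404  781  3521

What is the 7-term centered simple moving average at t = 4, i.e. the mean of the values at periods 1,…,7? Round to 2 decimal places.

2901.14

Sum of periods 1–7: 4676 + 2748 + 1480 + 2263 + 3528 + 4098 + 1515 = 20308
Divide by 7: 20308 / 7 = 2901.14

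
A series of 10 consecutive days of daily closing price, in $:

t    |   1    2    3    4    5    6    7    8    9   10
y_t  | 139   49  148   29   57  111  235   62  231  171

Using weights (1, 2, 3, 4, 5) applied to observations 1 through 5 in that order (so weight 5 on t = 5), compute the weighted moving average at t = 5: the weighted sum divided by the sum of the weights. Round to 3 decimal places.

Weighted sum: 1·139 + 2·49 + 3·148 + 4·29 + 5·57 = 139 + 98 + 444 + 116 + 285 = 1082
Weight total: 1 + 2 + 3 + 4 + 5 = 15
WMA = 1082 / 15 = 72.133

72.133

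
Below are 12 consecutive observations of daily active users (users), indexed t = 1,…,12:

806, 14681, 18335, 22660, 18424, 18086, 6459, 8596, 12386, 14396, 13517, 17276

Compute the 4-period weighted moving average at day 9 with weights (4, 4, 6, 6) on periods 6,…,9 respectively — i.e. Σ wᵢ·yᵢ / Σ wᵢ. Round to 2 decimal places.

11203.60

Weighted sum: 4·18086 + 4·6459 + 6·8596 + 6·12386 = 72344 + 25836 + 51576 + 74316 = 224072
Weight total: 4 + 4 + 6 + 6 = 20
WMA = 224072 / 20 = 11203.60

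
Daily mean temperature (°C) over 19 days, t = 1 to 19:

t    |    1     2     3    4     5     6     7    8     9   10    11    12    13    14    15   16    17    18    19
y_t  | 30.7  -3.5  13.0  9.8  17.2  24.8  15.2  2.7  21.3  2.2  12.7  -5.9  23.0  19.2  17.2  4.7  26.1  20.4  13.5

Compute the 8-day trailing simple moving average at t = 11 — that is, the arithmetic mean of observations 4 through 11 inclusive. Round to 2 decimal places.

13.24

Sum of periods 4–11: 9.8 + 17.2 + 24.8 + 15.2 + 2.7 + 21.3 + 2.2 + 12.7 = 105.9
Divide by 8: 105.9 / 8 = 13.24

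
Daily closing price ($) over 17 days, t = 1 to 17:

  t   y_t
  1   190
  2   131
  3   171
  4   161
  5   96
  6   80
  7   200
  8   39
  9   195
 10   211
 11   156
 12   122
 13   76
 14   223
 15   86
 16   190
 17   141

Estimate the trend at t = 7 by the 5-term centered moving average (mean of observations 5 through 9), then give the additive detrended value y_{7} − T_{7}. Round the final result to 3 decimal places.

Trend T_7 = (96 + 80 + 200 + 39 + 195) / 5 = 610/5 = 122.00000
Detrended value: 200 − 122.00000 = 78.000

78.000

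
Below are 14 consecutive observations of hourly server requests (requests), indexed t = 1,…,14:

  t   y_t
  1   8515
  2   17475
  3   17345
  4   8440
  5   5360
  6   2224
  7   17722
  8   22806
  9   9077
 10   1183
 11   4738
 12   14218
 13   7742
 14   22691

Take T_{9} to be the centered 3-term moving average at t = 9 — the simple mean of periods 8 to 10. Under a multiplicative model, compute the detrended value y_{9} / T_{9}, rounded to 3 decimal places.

0.824

Trend T_9 = (22806 + 9077 + 1183) / 3 = 33066/3 = 11022.00000
Ratio to trend: 9077 / 11022.00000 = 0.824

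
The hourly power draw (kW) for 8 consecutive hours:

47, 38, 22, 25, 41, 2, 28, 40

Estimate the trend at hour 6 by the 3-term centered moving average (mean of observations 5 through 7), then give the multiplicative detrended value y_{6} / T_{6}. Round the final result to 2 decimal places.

0.08

Trend T_6 = (41 + 2 + 28) / 3 = 71/3 = 23.6667
Ratio to trend: 2 / 23.6667 = 0.08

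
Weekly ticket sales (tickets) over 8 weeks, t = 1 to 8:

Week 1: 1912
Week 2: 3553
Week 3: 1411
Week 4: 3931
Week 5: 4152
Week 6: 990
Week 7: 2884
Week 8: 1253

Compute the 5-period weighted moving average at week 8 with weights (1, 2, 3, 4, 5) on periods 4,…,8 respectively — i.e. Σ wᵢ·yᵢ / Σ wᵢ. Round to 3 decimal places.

2200.400

Weighted sum: 1·3931 + 2·4152 + 3·990 + 4·2884 + 5·1253 = 3931 + 8304 + 2970 + 11536 + 6265 = 33006
Weight total: 1 + 2 + 3 + 4 + 5 = 15
WMA = 33006 / 15 = 2200.400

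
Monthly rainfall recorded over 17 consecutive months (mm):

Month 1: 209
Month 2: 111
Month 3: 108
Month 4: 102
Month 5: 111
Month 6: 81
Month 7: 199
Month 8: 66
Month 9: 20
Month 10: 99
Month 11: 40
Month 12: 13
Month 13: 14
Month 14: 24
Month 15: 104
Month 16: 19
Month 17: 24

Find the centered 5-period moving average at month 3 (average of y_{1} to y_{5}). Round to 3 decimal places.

Sum of periods 1–5: 209 + 111 + 108 + 102 + 111 = 641
Divide by 5: 641 / 5 = 128.200

128.200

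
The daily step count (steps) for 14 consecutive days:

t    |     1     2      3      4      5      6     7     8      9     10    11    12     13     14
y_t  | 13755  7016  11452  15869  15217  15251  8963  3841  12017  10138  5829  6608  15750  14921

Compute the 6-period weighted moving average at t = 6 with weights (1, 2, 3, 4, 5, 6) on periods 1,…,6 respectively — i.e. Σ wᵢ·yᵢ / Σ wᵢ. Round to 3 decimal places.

13962.381

Weighted sum: 1·13755 + 2·7016 + 3·11452 + 4·15869 + 5·15217 + 6·15251 = 13755 + 14032 + 34356 + 63476 + 76085 + 91506 = 293210
Weight total: 1 + 2 + 3 + 4 + 5 + 6 = 21
WMA = 293210 / 21 = 13962.381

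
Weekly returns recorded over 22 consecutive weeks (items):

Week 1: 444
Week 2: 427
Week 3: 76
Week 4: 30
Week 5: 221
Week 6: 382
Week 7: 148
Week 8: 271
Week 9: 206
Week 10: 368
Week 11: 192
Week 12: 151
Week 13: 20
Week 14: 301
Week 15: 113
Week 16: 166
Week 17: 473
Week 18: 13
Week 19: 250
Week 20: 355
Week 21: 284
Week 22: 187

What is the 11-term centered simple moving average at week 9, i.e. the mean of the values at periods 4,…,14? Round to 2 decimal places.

Sum of periods 4–14: 30 + 221 + 382 + 148 + 271 + 206 + 368 + 192 + 151 + 20 + 301 = 2290
Divide by 11: 2290 / 11 = 208.18

208.18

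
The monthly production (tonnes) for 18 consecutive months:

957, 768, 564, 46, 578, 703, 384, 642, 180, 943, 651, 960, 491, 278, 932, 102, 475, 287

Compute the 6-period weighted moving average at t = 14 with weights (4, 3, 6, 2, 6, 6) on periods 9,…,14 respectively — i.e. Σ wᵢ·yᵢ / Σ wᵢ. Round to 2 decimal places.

Weighted sum: 4·180 + 3·943 + 6·651 + 2·960 + 6·491 + 6·278 = 720 + 2829 + 3906 + 1920 + 2946 + 1668 = 13989
Weight total: 4 + 3 + 6 + 2 + 6 + 6 = 27
WMA = 13989 / 27 = 518.11

518.11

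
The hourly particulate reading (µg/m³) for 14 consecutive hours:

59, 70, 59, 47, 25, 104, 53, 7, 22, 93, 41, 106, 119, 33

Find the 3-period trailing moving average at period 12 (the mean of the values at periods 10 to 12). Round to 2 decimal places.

Sum of periods 10–12: 93 + 41 + 106 = 240
Divide by 3: 240 / 3 = 80.00

80.00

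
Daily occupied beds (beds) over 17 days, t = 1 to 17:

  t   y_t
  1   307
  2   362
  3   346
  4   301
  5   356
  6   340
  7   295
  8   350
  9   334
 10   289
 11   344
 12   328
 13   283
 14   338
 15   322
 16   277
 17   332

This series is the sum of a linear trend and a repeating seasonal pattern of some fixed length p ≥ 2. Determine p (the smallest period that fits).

3

First differences y_{t+1} − y_t: 55, -16, -45, 55, -16, -45, 55, -16, …
The difference pattern repeats every 3 terms and not for any smaller step, so p = 3.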